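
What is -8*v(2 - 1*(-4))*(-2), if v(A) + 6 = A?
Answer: 0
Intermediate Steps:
v(A) = -6 + A
-8*v(2 - 1*(-4))*(-2) = -8*(-6 + (2 - 1*(-4)))*(-2) = -8*(-6 + (2 + 4))*(-2) = -8*(-6 + 6)*(-2) = -8*0*(-2) = 0*(-2) = 0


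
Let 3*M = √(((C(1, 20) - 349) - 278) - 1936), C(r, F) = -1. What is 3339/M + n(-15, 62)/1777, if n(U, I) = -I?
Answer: -62/1777 - 10017*I*√641/1282 ≈ -0.03489 - 197.82*I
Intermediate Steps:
M = 2*I*√641/3 (M = √(((-1 - 349) - 278) - 1936)/3 = √((-350 - 278) - 1936)/3 = √(-628 - 1936)/3 = √(-2564)/3 = (2*I*√641)/3 = 2*I*√641/3 ≈ 16.879*I)
3339/M + n(-15, 62)/1777 = 3339/((2*I*√641/3)) - 1*62/1777 = 3339*(-3*I*√641/1282) - 62*1/1777 = -10017*I*√641/1282 - 62/1777 = -62/1777 - 10017*I*√641/1282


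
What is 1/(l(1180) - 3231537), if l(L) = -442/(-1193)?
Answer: -1193/3855223199 ≈ -3.0945e-7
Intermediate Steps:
l(L) = 442/1193 (l(L) = -442*(-1/1193) = 442/1193)
1/(l(1180) - 3231537) = 1/(442/1193 - 3231537) = 1/(-3855223199/1193) = -1193/3855223199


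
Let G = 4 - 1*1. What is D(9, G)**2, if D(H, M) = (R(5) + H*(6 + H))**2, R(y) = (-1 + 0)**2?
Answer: 342102016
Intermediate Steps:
G = 3 (G = 4 - 1 = 3)
R(y) = 1 (R(y) = (-1)**2 = 1)
D(H, M) = (1 + H*(6 + H))**2
D(9, G)**2 = ((1 + 9**2 + 6*9)**2)**2 = ((1 + 81 + 54)**2)**2 = (136**2)**2 = 18496**2 = 342102016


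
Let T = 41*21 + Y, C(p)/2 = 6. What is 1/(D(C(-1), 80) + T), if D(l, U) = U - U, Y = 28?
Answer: 1/889 ≈ 0.0011249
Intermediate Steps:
C(p) = 12 (C(p) = 2*6 = 12)
D(l, U) = 0
T = 889 (T = 41*21 + 28 = 861 + 28 = 889)
1/(D(C(-1), 80) + T) = 1/(0 + 889) = 1/889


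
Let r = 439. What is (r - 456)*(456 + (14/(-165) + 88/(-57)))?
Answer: -8071906/1045 ≈ -7724.3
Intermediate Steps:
(r - 456)*(456 + (14/(-165) + 88/(-57))) = (439 - 456)*(456 + (14/(-165) + 88/(-57))) = -17*(456 + (14*(-1/165) + 88*(-1/57))) = -17*(456 + (-14/165 - 88/57)) = -17*(456 - 1702/1045) = -17*474818/1045 = -8071906/1045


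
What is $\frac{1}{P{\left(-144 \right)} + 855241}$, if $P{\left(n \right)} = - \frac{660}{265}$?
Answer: $\frac{53}{45327641} \approx 1.1693 \cdot 10^{-6}$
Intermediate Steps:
$P{\left(n \right)} = - \frac{132}{53}$ ($P{\left(n \right)} = \left(-660\right) \frac{1}{265} = - \frac{132}{53}$)
$\frac{1}{P{\left(-144 \right)} + 855241} = \frac{1}{- \frac{132}{53} + 855241} = \frac{1}{\frac{45327641}{53}} = \frac{53}{45327641}$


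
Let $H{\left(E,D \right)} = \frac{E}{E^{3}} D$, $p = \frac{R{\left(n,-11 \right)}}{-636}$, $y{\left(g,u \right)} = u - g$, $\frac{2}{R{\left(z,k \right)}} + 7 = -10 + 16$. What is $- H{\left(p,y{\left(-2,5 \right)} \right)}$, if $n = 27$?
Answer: $-707868$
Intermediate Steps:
$R{\left(z,k \right)} = -2$ ($R{\left(z,k \right)} = \frac{2}{-7 + \left(-10 + 16\right)} = \frac{2}{-7 + 6} = \frac{2}{-1} = 2 \left(-1\right) = -2$)
$p = \frac{1}{318}$ ($p = - \frac{2}{-636} = \left(-2\right) \left(- \frac{1}{636}\right) = \frac{1}{318} \approx 0.0031447$)
$H{\left(E,D \right)} = \frac{D}{E^{2}}$ ($H{\left(E,D \right)} = \frac{E}{E^{3}} D = \frac{D}{E^{2}}$)
$- H{\left(p,y{\left(-2,5 \right)} \right)} = - \left(5 - -2\right) \frac{1}{(\frac{1}{318})^{2}} = - \left(5 + 2\right) 101124 = - 7 \cdot 101124 = \left(-1\right) 707868 = -707868$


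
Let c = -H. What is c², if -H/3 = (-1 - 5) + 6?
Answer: 0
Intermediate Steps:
H = 0 (H = -3*((-1 - 5) + 6) = -3*(-6 + 6) = -3*0 = 0)
c = 0 (c = -1*0 = 0)
c² = 0² = 0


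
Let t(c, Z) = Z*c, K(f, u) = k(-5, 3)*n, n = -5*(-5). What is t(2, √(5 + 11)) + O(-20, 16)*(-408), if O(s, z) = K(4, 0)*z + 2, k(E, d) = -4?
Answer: 651992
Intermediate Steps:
n = 25
K(f, u) = -100 (K(f, u) = -4*25 = -100)
O(s, z) = 2 - 100*z (O(s, z) = -100*z + 2 = 2 - 100*z)
t(2, √(5 + 11)) + O(-20, 16)*(-408) = √(5 + 11)*2 + (2 - 100*16)*(-408) = √16*2 + (2 - 1600)*(-408) = 4*2 - 1598*(-408) = 8 + 651984 = 651992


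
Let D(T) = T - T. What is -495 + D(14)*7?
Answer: -495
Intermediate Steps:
D(T) = 0
-495 + D(14)*7 = -495 + 0*7 = -495 + 0 = -495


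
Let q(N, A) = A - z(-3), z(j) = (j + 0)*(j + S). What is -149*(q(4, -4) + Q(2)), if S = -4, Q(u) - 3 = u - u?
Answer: 3278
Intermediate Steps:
Q(u) = 3 (Q(u) = 3 + (u - u) = 3 + 0 = 3)
z(j) = j*(-4 + j) (z(j) = (j + 0)*(j - 4) = j*(-4 + j))
q(N, A) = -21 + A (q(N, A) = A - (-3)*(-4 - 3) = A - (-3)*(-7) = A - 1*21 = A - 21 = -21 + A)
-149*(q(4, -4) + Q(2)) = -149*((-21 - 4) + 3) = -149*(-25 + 3) = -149*(-22) = 3278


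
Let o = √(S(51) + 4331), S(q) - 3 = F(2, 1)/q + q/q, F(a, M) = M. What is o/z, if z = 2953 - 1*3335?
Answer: -√11275386/19482 ≈ -0.17236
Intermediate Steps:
S(q) = 4 + 1/q (S(q) = 3 + (1/q + q/q) = 3 + (1/q + 1) = 3 + (1 + 1/q) = 4 + 1/q)
z = -382 (z = 2953 - 3335 = -382)
o = √11275386/51 (o = √((4 + 1/51) + 4331) = √(205/51 + 4331) = √(221086/51) = √11275386/51 ≈ 65.841)
o/z = (√11275386/51)/(-382) = (√11275386/51)*(-1/382) = -√11275386/19482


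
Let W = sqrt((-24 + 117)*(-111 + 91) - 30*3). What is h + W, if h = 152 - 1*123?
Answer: 29 + 5*I*sqrt(78) ≈ 29.0 + 44.159*I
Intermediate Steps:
W = 5*I*sqrt(78) (W = sqrt(93*(-20) - 90) = sqrt(-1860 - 90) = sqrt(-1950) = 5*I*sqrt(78) ≈ 44.159*I)
h = 29 (h = 152 - 123 = 29)
h + W = 29 + 5*I*sqrt(78)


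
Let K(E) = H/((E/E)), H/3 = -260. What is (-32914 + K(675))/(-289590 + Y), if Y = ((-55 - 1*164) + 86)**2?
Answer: 33694/271901 ≈ 0.12392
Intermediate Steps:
H = -780 (H = 3*(-260) = -780)
K(E) = -780 (K(E) = -780/(E/E) = -780/1 = -780*1 = -780)
Y = 17689 (Y = ((-55 - 164) + 86)**2 = (-219 + 86)**2 = (-133)**2 = 17689)
(-32914 + K(675))/(-289590 + Y) = (-32914 - 780)/(-289590 + 17689) = -33694/(-271901) = -33694*(-1/271901) = 33694/271901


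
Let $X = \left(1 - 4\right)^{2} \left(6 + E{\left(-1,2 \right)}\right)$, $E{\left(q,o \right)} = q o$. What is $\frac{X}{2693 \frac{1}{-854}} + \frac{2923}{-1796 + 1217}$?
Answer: $- \frac{25672415}{1559247} \approx -16.465$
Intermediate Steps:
$E{\left(q,o \right)} = o q$
$X = 36$ ($X = \left(1 - 4\right)^{2} \left(6 + 2 \left(-1\right)\right) = \left(-3\right)^{2} \left(6 - 2\right) = 9 \cdot 4 = 36$)
$\frac{X}{2693 \frac{1}{-854}} + \frac{2923}{-1796 + 1217} = \frac{36}{2693 \frac{1}{-854}} + \frac{2923}{-1796 + 1217} = \frac{36}{2693 \left(- \frac{1}{854}\right)} + \frac{2923}{-579} = \frac{36}{- \frac{2693}{854}} + 2923 \left(- \frac{1}{579}\right) = 36 \left(- \frac{854}{2693}\right) - \frac{2923}{579} = - \frac{30744}{2693} - \frac{2923}{579} = - \frac{25672415}{1559247}$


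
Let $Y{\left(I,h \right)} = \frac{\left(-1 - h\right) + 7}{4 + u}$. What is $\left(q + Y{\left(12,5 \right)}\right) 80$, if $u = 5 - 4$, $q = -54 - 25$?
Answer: $-6304$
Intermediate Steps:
$q = -79$
$u = 1$
$Y{\left(I,h \right)} = \frac{6}{5} - \frac{h}{5}$ ($Y{\left(I,h \right)} = \frac{\left(-1 - h\right) + 7}{4 + 1} = \frac{6 - h}{5} = \left(6 - h\right) \frac{1}{5} = \frac{6}{5} - \frac{h}{5}$)
$\left(q + Y{\left(12,5 \right)}\right) 80 = \left(-79 + \left(\frac{6}{5} - 1\right)\right) 80 = \left(-79 + \frac{1}{5}\right) 80 = \left(- \frac{394}{5}\right) 80 = -6304$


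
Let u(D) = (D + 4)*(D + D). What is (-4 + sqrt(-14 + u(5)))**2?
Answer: 92 - 16*sqrt(19) ≈ 22.258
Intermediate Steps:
u(D) = 2*D*(4 + D) (u(D) = (4 + D)*(2*D) = 2*D*(4 + D))
(-4 + sqrt(-14 + u(5)))**2 = (-4 + sqrt(-14 + 2*5*(4 + 5)))**2 = (-4 + sqrt(-14 + 2*5*9))**2 = (-4 + sqrt(-14 + 90))**2 = (-4 + sqrt(76))**2 = (-4 + 2*sqrt(19))**2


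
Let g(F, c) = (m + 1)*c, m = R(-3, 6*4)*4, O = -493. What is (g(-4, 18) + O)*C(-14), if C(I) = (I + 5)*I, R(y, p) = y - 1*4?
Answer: -123354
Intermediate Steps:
R(y, p) = -4 + y (R(y, p) = y - 4 = -4 + y)
C(I) = I*(5 + I) (C(I) = (5 + I)*I = I*(5 + I))
m = -28 (m = (-4 - 3)*4 = -7*4 = -28)
g(F, c) = -27*c (g(F, c) = (-28 + 1)*c = -27*c)
(g(-4, 18) + O)*C(-14) = (-27*18 - 493)*(-14*(5 - 14)) = (-486 - 493)*(-14*(-9)) = -979*126 = -123354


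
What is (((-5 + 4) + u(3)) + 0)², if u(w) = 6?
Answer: 25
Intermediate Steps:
(((-5 + 4) + u(3)) + 0)² = (((-5 + 4) + 6) + 0)² = ((-1 + 6) + 0)² = (5 + 0)² = 5² = 25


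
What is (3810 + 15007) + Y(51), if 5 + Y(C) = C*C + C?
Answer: 21464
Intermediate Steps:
Y(C) = -5 + C + C² (Y(C) = -5 + (C*C + C) = -5 + (C² + C) = -5 + (C + C²) = -5 + C + C²)
(3810 + 15007) + Y(51) = (3810 + 15007) + (-5 + 51 + 51²) = 18817 + (-5 + 51 + 2601) = 18817 + 2647 = 21464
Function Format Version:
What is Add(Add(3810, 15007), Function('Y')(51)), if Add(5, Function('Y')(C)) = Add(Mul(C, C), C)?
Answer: 21464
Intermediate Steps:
Function('Y')(C) = Add(-5, C, Pow(C, 2)) (Function('Y')(C) = Add(-5, Add(Mul(C, C), C)) = Add(-5, Add(Pow(C, 2), C)) = Add(-5, Add(C, Pow(C, 2))) = Add(-5, C, Pow(C, 2)))
Add(Add(3810, 15007), Function('Y')(51)) = Add(Add(3810, 15007), Add(-5, 51, Pow(51, 2))) = Add(18817, Add(-5, 51, 2601)) = Add(18817, 2647) = 21464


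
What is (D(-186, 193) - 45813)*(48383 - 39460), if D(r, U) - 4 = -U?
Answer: -410475846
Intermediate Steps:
D(r, U) = 4 - U
(D(-186, 193) - 45813)*(48383 - 39460) = ((4 - 1*193) - 45813)*(48383 - 39460) = ((4 - 193) - 45813)*8923 = (-189 - 45813)*8923 = -46002*8923 = -410475846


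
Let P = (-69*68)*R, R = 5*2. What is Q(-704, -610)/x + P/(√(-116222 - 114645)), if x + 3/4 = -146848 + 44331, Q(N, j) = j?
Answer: 2440/410071 + 46920*I*√230867/230867 ≈ 0.0059502 + 97.651*I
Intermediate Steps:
R = 10
P = -46920 (P = -69*68*10 = -4692*10 = -46920)
x = -410071/4 (x = -¾ + (-146848 + 44331) = -¾ - 102517 = -410071/4 ≈ -1.0252e+5)
Q(-704, -610)/x + P/(√(-116222 - 114645)) = -610/(-410071/4) - 46920/√(-116222 - 114645) = -610*(-4/410071) - 46920*(-I*√230867/230867) = 2440/410071 - 46920*(-I*√230867/230867) = 2440/410071 - (-46920)*I*√230867/230867 = 2440/410071 + 46920*I*√230867/230867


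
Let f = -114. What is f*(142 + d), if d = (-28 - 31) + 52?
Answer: -15390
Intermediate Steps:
d = -7 (d = -59 + 52 = -7)
f*(142 + d) = -114*(142 - 7) = -114*135 = -15390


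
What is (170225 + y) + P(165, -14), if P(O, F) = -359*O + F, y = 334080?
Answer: 445056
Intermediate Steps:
P(O, F) = F - 359*O
(170225 + y) + P(165, -14) = (170225 + 334080) + (-14 - 359*165) = 504305 + (-14 - 59235) = 504305 - 59249 = 445056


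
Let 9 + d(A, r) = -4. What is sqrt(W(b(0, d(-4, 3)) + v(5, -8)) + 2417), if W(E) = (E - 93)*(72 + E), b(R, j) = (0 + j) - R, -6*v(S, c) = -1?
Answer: I*sqrt(138413)/6 ≈ 62.006*I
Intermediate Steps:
v(S, c) = 1/6 (v(S, c) = -1/6*(-1) = 1/6)
d(A, r) = -13 (d(A, r) = -9 - 4 = -13)
b(R, j) = j - R
W(E) = (-93 + E)*(72 + E)
sqrt(W(b(0, d(-4, 3)) + v(5, -8)) + 2417) = sqrt((-6696 + ((-13 - 1*0) + 1/6)**2 - 21*((-13 - 1*0) + 1/6)) + 2417) = sqrt((-6696 + ((-13 + 0) + 1/6)**2 - 21*((-13 + 0) + 1/6)) + 2417) = sqrt((-6696 + (-13 + 1/6)**2 - 21*(-13 + 1/6)) + 2417) = sqrt((-6696 + (-77/6)**2 - 21*(-77/6)) + 2417) = sqrt((-6696 + 5929/36 + 539/2) + 2417) = sqrt(-225425/36 + 2417) = sqrt(-138413/36) = I*sqrt(138413)/6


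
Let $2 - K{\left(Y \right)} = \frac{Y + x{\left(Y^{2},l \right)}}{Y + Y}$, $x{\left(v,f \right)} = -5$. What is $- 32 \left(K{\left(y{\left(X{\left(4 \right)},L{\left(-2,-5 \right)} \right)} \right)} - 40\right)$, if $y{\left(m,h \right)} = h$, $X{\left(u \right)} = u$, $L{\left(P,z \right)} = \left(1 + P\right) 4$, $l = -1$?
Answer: $1252$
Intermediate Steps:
$L{\left(P,z \right)} = 4 + 4 P$
$K{\left(Y \right)} = 2 - \frac{-5 + Y}{2 Y}$ ($K{\left(Y \right)} = 2 - \frac{Y - 5}{Y + Y} = 2 - \frac{-5 + Y}{2 Y}$)
$- 32 \left(K{\left(y{\left(X{\left(4 \right)},L{\left(-2,-5 \right)} \right)} \right)} - 40\right) = - 32 \left(\frac{5 + 3 \left(4 + 4 \left(-2\right)\right)}{2 \left(4 + 4 \left(-2\right)\right)} - 40\right) = - 32 \left(\frac{5 + 3 \left(4 - 8\right)}{2 \left(4 - 8\right)} - 40\right) = - 32 \left(\frac{5 + 3 \left(-4\right)}{2 \left(-4\right)} - 40\right) = - 32 \left(\frac{1}{2} \left(- \frac{1}{4}\right) \left(5 - 12\right) - 40\right) = - 32 \left(\frac{1}{2} \left(- \frac{1}{4}\right) \left(-7\right) - 40\right) = - 32 \left(\frac{7}{8} - 40\right) = \left(-32\right) \left(- \frac{313}{8}\right) = 1252$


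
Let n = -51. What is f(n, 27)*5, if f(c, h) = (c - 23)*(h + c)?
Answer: 8880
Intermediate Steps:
f(c, h) = (-23 + c)*(c + h)
f(n, 27)*5 = ((-51)**2 - 23*(-51) - 23*27 - 51*27)*5 = (2601 + 1173 - 621 - 1377)*5 = 1776*5 = 8880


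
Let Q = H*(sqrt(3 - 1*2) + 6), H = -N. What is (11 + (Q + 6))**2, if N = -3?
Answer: 1444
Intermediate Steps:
H = 3 (H = -1*(-3) = 3)
Q = 21 (Q = 3*(sqrt(3 - 1*2) + 6) = 3*(sqrt(3 - 2) + 6) = 3*(sqrt(1) + 6) = 3*(1 + 6) = 3*7 = 21)
(11 + (Q + 6))**2 = (11 + (21 + 6))**2 = (11 + 27)**2 = 38**2 = 1444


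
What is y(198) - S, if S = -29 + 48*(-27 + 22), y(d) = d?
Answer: 467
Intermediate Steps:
S = -269 (S = -29 + 48*(-5) = -29 - 240 = -269)
y(198) - S = 198 - 1*(-269) = 198 + 269 = 467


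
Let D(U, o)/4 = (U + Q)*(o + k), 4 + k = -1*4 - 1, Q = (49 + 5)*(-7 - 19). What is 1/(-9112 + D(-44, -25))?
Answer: 1/187816 ≈ 5.3244e-6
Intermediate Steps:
Q = -1404 (Q = 54*(-26) = -1404)
k = -9 (k = -4 + (-1*4 - 1) = -4 + (-4 - 1) = -4 - 5 = -9)
D(U, o) = 4*(-1404 + U)*(-9 + o) (D(U, o) = 4*((U - 1404)*(o - 9)) = 4*((-1404 + U)*(-9 + o)) = 4*(-1404 + U)*(-9 + o))
1/(-9112 + D(-44, -25)) = 1/(-9112 + (50544 - 5616*(-25) - 36*(-44) + 4*(-44)*(-25))) = 1/(-9112 + (50544 + 140400 + 1584 + 4400)) = 1/(-9112 + 196928) = 1/187816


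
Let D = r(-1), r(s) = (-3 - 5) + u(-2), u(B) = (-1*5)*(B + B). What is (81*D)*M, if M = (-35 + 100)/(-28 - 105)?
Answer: -63180/133 ≈ -475.04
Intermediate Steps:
u(B) = -10*B
M = -65/133 (M = 65/(-133) = 65*(-1/133) = -65/133 ≈ -0.48872)
r(s) = 12 (r(s) = (-3 - 5) - 10*(-2) = -8 + 20 = 12)
D = 12
(81*D)*M = (81*12)*(-65/133) = 972*(-65/133) = -63180/133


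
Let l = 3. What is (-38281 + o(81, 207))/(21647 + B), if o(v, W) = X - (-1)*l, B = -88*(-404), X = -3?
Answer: -38281/57199 ≈ -0.66926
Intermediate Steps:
B = 35552
o(v, W) = 0 (o(v, W) = -3 - (-1)*3 = -3 - 1*(-3) = -3 + 3 = 0)
(-38281 + o(81, 207))/(21647 + B) = (-38281 + 0)/(21647 + 35552) = -38281/57199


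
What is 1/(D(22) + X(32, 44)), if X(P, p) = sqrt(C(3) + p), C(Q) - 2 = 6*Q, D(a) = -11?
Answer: -1/3 ≈ -0.33333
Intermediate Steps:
C(Q) = 2 + 6*Q
X(P, p) = sqrt(20 + p) (X(P, p) = sqrt((2 + 6*3) + p) = sqrt((2 + 18) + p) = sqrt(20 + p))
1/(D(22) + X(32, 44)) = 1/(-11 + sqrt(20 + 44)) = 1/(-11 + sqrt(64)) = 1/(-11 + 8) = 1/(-3) = -1/3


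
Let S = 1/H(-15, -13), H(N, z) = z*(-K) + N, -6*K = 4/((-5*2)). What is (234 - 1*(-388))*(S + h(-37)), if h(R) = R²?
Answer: 90256243/106 ≈ 8.5147e+5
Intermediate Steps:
K = 1/15 (K = -2/(3*((-5*2))) = -2/(3*(-10)) = -2*(-1)/(3*10) = -⅙*(-⅖) = 1/15 ≈ 0.066667)
H(N, z) = N - z/15 (H(N, z) = z*(-1*1/15) + N = z*(-1/15) + N = -z/15 + N = N - z/15)
S = -15/212 (S = 1/(-15 - 1/15*(-13)) = 1/(-15 + 13/15) = 1/(-212/15) = -15/212 ≈ -0.070755)
(234 - 1*(-388))*(S + h(-37)) = (234 - 1*(-388))*(-15/212 + (-37)²) = (234 + 388)*(-15/212 + 1369) = 622*(290213/212) = 90256243/106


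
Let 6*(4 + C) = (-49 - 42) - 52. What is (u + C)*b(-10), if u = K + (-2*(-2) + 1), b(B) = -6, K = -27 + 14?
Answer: 215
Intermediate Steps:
C = -167/6 (C = -4 + ((-49 - 42) - 52)/6 = -4 + (-91 - 52)/6 = -4 + (⅙)*(-143) = -4 - 143/6 = -167/6 ≈ -27.833)
K = -13
u = -8 (u = -13 + (-2*(-2) + 1) = -13 + (4 + 1) = -13 + 5 = -8)
(u + C)*b(-10) = (-8 - 167/6)*(-6) = -215/6*(-6) = 215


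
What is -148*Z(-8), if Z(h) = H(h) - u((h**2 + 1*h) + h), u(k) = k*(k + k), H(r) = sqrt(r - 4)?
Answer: 681984 - 296*I*sqrt(3) ≈ 6.8198e+5 - 512.69*I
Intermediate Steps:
H(r) = sqrt(-4 + r)
u(k) = 2*k**2 (u(k) = k*(2*k) = 2*k**2)
Z(h) = sqrt(-4 + h) - 2*(h**2 + 2*h)**2 (Z(h) = sqrt(-4 + h) - 2*((h**2 + 1*h) + h)**2 = sqrt(-4 + h) - 2*((h**2 + h) + h)**2 = sqrt(-4 + h) - 2*((h + h**2) + h)**2 = sqrt(-4 + h) - 2*(h**2 + 2*h)**2)
-148*Z(-8) = -148*(sqrt(-4 - 8) - 2*(-8)**2*(2 - 8)**2) = -148*(sqrt(-12) - 2*64*(-6)**2) = -148*(2*I*sqrt(3) - 2*64*36) = -148*(2*I*sqrt(3) - 4608) = -148*(-4608 + 2*I*sqrt(3)) = 681984 - 296*I*sqrt(3)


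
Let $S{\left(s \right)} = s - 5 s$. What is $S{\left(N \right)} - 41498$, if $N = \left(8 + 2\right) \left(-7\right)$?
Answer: $-41218$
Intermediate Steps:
$N = -70$ ($N = 10 \left(-7\right) = -70$)
$S{\left(s \right)} = - 4 s$
$S{\left(N \right)} - 41498 = \left(-4\right) \left(-70\right) - 41498 = 280 - 41498 = -41218$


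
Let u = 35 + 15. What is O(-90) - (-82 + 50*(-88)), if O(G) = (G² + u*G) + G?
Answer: 7992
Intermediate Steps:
u = 50
O(G) = G² + 51*G (O(G) = (G² + 50*G) + G = G² + 51*G)
O(-90) - (-82 + 50*(-88)) = -90*(51 - 90) - (-82 + 50*(-88)) = -90*(-39) - (-82 - 4400) = 3510 - 1*(-4482) = 3510 + 4482 = 7992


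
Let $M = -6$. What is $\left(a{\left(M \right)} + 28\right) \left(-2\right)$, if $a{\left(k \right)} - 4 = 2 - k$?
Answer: $-80$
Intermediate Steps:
$a{\left(k \right)} = 6 - k$ ($a{\left(k \right)} = 4 - \left(-2 + k\right) = 6 - k$)
$\left(a{\left(M \right)} + 28\right) \left(-2\right) = \left(\left(6 - -6\right) + 28\right) \left(-2\right) = \left(\left(6 + 6\right) + 28\right) \left(-2\right) = \left(12 + 28\right) \left(-2\right) = 40 \left(-2\right) = -80$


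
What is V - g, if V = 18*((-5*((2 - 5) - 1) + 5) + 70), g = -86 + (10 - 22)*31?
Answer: 2168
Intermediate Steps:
g = -458 (g = -86 - 12*31 = -86 - 372 = -458)
V = 1710 (V = 18*((-5*(-3 - 1) + 5) + 70) = 18*((-5*(-4) + 5) + 70) = 18*((20 + 5) + 70) = 18*(25 + 70) = 18*95 = 1710)
V - g = 1710 - 1*(-458) = 1710 + 458 = 2168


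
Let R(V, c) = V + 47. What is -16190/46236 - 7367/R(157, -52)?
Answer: -9553427/262004 ≈ -36.463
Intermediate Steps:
R(V, c) = 47 + V
-16190/46236 - 7367/R(157, -52) = -16190/46236 - 7367/(47 + 157) = -16190*1/46236 - 7367/204 = -8095/23118 - 7367*1/204 = -8095/23118 - 7367/204 = -9553427/262004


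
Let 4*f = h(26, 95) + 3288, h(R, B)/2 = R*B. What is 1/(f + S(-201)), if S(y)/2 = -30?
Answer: 1/1997 ≈ 0.00050075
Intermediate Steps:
S(y) = -60 (S(y) = 2*(-30) = -60)
h(R, B) = 2*B*R (h(R, B) = 2*(R*B) = 2*(B*R) = 2*B*R)
f = 2057 (f = (2*95*26 + 3288)/4 = (4940 + 3288)/4 = (¼)*8228 = 2057)
1/(f + S(-201)) = 1/(2057 - 60) = 1/1997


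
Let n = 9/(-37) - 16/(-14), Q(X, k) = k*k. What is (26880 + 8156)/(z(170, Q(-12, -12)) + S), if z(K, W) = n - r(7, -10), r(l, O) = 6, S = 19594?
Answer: 9074324/5073525 ≈ 1.7886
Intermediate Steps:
Q(X, k) = k**2
n = 233/259 (n = 9*(-1/37) - 16*(-1/14) = -9/37 + 8/7 = 233/259 ≈ 0.89961)
z(K, W) = -1321/259 (z(K, W) = 233/259 - 1*6 = 233/259 - 6 = -1321/259)
(26880 + 8156)/(z(170, Q(-12, -12)) + S) = (26880 + 8156)/(-1321/259 + 19594) = 35036/(5073525/259) = 35036*(259/5073525) = 9074324/5073525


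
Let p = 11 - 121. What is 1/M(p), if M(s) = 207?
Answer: 1/207 ≈ 0.0048309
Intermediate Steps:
p = -110
1/M(p) = 1/207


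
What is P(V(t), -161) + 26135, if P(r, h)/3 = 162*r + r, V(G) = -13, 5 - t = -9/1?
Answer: 19778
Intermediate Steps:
t = 14 (t = 5 - (-9)/1 = 5 - (-9) = 5 - 1*(-9) = 5 + 9 = 14)
P(r, h) = 489*r (P(r, h) = 3*(162*r + r) = 3*(163*r) = 489*r)
P(V(t), -161) + 26135 = 489*(-13) + 26135 = -6357 + 26135 = 19778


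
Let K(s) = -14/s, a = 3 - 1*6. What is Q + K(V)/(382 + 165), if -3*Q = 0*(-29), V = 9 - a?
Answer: -7/3282 ≈ -0.0021328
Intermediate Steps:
a = -3 (a = 3 - 6 = -3)
V = 12 (V = 9 - 1*(-3) = 9 + 3 = 12)
Q = 0 (Q = -0*(-29) = -1/3*0 = 0)
Q + K(V)/(382 + 165) = 0 + (-14/12)/(382 + 165) = 0 + (-14*1/12)/547 = 0 + (1/547)*(-7/6) = 0 - 7/3282 = -7/3282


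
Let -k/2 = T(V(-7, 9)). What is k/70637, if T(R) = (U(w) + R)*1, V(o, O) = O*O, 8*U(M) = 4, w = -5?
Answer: -163/70637 ≈ -0.0023076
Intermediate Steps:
U(M) = 1/2 (U(M) = (1/8)*4 = 1/2)
V(o, O) = O**2
T(R) = 1/2 + R (T(R) = (1/2 + R)*1 = 1/2 + R)
k = -163 (k = -2*(1/2 + 9**2) = -2*(1/2 + 81) = -2*163/2 = -163)
k/70637 = -163/70637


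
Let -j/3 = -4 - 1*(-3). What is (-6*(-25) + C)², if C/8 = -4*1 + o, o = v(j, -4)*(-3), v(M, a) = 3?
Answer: 2116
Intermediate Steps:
j = 3 (j = -3*(-4 - 1*(-3)) = -3*(-4 + 3) = -3*(-1) = 3)
o = -9 (o = 3*(-3) = -9)
C = -104 (C = 8*(-4*1 - 9) = 8*(-4 - 9) = 8*(-13) = -104)
(-6*(-25) + C)² = (-6*(-25) - 104)² = (150 - 104)² = 46² = 2116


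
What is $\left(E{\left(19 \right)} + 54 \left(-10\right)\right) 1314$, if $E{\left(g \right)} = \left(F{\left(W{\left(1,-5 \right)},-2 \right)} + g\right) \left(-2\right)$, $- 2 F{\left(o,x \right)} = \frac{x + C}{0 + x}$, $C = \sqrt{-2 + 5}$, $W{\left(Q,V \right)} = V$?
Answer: $-758178 - 657 \sqrt{3} \approx -7.5932 \cdot 10^{5}$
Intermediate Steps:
$C = \sqrt{3} \approx 1.732$
$F{\left(o,x \right)} = - \frac{x + \sqrt{3}}{2 x}$ ($F{\left(o,x \right)} = - \frac{\left(x + \sqrt{3}\right) \frac{1}{0 + x}}{2} = - \frac{\left(x + \sqrt{3}\right) \frac{1}{x}}{2} = - \frac{\frac{1}{x} \left(x + \sqrt{3}\right)}{2} = - \frac{x + \sqrt{3}}{2 x}$)
$E{\left(g \right)} = 1 - 2 g - \frac{\sqrt{3}}{2}$ ($E{\left(g \right)} = \left(\frac{\left(-1\right) \left(-2\right) - \sqrt{3}}{2 \left(-2\right)} + g\right) \left(-2\right) = \left(\frac{1}{2} \left(- \frac{1}{2}\right) \left(2 - \sqrt{3}\right) + g\right) \left(-2\right) = \left(\left(- \frac{1}{2} + \frac{\sqrt{3}}{4}\right) + g\right) \left(-2\right) = \left(- \frac{1}{2} + g + \frac{\sqrt{3}}{4}\right) \left(-2\right) = 1 - 2 g - \frac{\sqrt{3}}{2}$)
$\left(E{\left(19 \right)} + 54 \left(-10\right)\right) 1314 = \left(\left(1 - 38 - \frac{\sqrt{3}}{2}\right) + 54 \left(-10\right)\right) 1314 = \left(\left(1 - 38 - \frac{\sqrt{3}}{2}\right) - 540\right) 1314 = \left(\left(-37 - \frac{\sqrt{3}}{2}\right) - 540\right) 1314 = \left(-577 - \frac{\sqrt{3}}{2}\right) 1314 = -758178 - 657 \sqrt{3}$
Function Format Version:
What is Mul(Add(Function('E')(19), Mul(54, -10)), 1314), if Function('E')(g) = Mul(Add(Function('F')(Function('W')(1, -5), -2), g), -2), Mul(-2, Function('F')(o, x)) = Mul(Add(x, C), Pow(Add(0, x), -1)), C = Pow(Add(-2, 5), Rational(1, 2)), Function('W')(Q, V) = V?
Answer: Add(-758178, Mul(-657, Pow(3, Rational(1, 2)))) ≈ -7.5932e+5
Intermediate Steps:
C = Pow(3, Rational(1, 2)) ≈ 1.7320
Function('F')(o, x) = Mul(Rational(-1, 2), Pow(x, -1), Add(x, Pow(3, Rational(1, 2)))) (Function('F')(o, x) = Mul(Rational(-1, 2), Mul(Add(x, Pow(3, Rational(1, 2))), Pow(Add(0, x), -1))) = Mul(Rational(-1, 2), Mul(Add(x, Pow(3, Rational(1, 2))), Pow(x, -1))) = Mul(Rational(-1, 2), Mul(Pow(x, -1), Add(x, Pow(3, Rational(1, 2))))) = Mul(Rational(-1, 2), Pow(x, -1), Add(x, Pow(3, Rational(1, 2)))))
Function('E')(g) = Add(1, Mul(-2, g), Mul(Rational(-1, 2), Pow(3, Rational(1, 2)))) (Function('E')(g) = Mul(Add(Mul(Rational(1, 2), Pow(-2, -1), Add(Mul(-1, -2), Mul(-1, Pow(3, Rational(1, 2))))), g), -2) = Mul(Add(Mul(Rational(1, 2), Rational(-1, 2), Add(2, Mul(-1, Pow(3, Rational(1, 2))))), g), -2) = Mul(Add(Add(Rational(-1, 2), Mul(Rational(1, 4), Pow(3, Rational(1, 2)))), g), -2) = Mul(Add(Rational(-1, 2), g, Mul(Rational(1, 4), Pow(3, Rational(1, 2)))), -2) = Add(1, Mul(-2, g), Mul(Rational(-1, 2), Pow(3, Rational(1, 2)))))
Mul(Add(Function('E')(19), Mul(54, -10)), 1314) = Mul(Add(Add(1, Mul(-2, 19), Mul(Rational(-1, 2), Pow(3, Rational(1, 2)))), Mul(54, -10)), 1314) = Mul(Add(Add(1, -38, Mul(Rational(-1, 2), Pow(3, Rational(1, 2)))), -540), 1314) = Mul(Add(Add(-37, Mul(Rational(-1, 2), Pow(3, Rational(1, 2)))), -540), 1314) = Mul(Add(-577, Mul(Rational(-1, 2), Pow(3, Rational(1, 2)))), 1314) = Add(-758178, Mul(-657, Pow(3, Rational(1, 2))))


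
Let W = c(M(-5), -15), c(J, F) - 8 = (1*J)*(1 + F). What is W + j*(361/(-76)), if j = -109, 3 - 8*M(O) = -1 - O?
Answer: 1055/2 ≈ 527.50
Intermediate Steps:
M(O) = ½ + O/8 (M(O) = 3/8 - (-1 - O)/8 = 3/8 + (⅛ + O/8) = ½ + O/8)
c(J, F) = 8 + J*(1 + F) (c(J, F) = 8 + (1*J)*(1 + F) = 8 + J*(1 + F))
W = 39/4 (W = 8 + (½ + (⅛)*(-5)) - 15*(½ + (⅛)*(-5)) = 8 + (½ - 5/8) - 15*(½ - 5/8) = 8 - ⅛ - 15*(-⅛) = 8 - ⅛ + 15/8 = 39/4 ≈ 9.7500)
W + j*(361/(-76)) = 39/4 - 39349/(-76) = 39/4 - 39349*(-1)/76 = 39/4 - 109*(-19/4) = 39/4 + 2071/4 = 1055/2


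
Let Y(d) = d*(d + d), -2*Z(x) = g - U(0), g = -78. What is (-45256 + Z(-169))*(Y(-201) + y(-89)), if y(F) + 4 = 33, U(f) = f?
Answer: -3654935327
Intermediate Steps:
y(F) = 29 (y(F) = -4 + 33 = 29)
Z(x) = 39 (Z(x) = -(-78 - 1*0)/2 = -(-78 + 0)/2 = -1/2*(-78) = 39)
Y(d) = 2*d**2 (Y(d) = d*(2*d) = 2*d**2)
(-45256 + Z(-169))*(Y(-201) + y(-89)) = (-45256 + 39)*(2*(-201)**2 + 29) = -45217*(2*40401 + 29) = -45217*(80802 + 29) = -45217*80831 = -3654935327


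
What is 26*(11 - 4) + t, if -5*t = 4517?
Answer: -3607/5 ≈ -721.40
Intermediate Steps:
t = -4517/5 (t = -1/5*4517 = -4517/5 ≈ -903.40)
26*(11 - 4) + t = 26*(11 - 4) - 4517/5 = 26*7 - 4517/5 = 182 - 4517/5 = -3607/5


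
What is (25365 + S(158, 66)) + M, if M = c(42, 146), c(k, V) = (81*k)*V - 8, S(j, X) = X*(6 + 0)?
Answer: 522445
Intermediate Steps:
S(j, X) = 6*X (S(j, X) = X*6 = 6*X)
c(k, V) = -8 + 81*V*k (c(k, V) = 81*V*k - 8 = -8 + 81*V*k)
M = 496684 (M = -8 + 81*146*42 = -8 + 496692 = 496684)
(25365 + S(158, 66)) + M = (25365 + 6*66) + 496684 = (25365 + 396) + 496684 = 25761 + 496684 = 522445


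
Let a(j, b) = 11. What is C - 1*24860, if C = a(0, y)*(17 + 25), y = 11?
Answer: -24398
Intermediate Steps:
C = 462 (C = 11*(17 + 25) = 11*42 = 462)
C - 1*24860 = 462 - 1*24860 = 462 - 24860 = -24398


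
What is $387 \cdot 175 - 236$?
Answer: $67489$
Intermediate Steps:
$387 \cdot 175 - 236 = 67725 - 236 = 67489$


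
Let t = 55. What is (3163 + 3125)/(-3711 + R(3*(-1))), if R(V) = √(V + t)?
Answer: -23334768/13771469 - 12576*√13/13771469 ≈ -1.6977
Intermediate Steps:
R(V) = √(55 + V) (R(V) = √(V + 55) = √(55 + V))
(3163 + 3125)/(-3711 + R(3*(-1))) = (3163 + 3125)/(-3711 + √(55 + 3*(-1))) = 6288/(-3711 + √(55 - 3)) = 6288/(-3711 + √52) = 6288/(-3711 + 2*√13)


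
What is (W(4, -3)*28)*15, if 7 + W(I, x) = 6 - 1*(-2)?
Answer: 420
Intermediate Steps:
W(I, x) = 1 (W(I, x) = -7 + (6 - 1*(-2)) = -7 + (6 + 2) = -7 + 8 = 1)
(W(4, -3)*28)*15 = (1*28)*15 = 28*15 = 420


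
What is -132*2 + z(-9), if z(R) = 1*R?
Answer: -273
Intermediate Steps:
z(R) = R
-132*2 + z(-9) = -132*2 - 9 = -264 - 9 = -273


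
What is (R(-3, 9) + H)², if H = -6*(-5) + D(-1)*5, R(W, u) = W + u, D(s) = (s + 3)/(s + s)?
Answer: 961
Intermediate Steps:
D(s) = (3 + s)/(2*s) (D(s) = (3 + s)/((2*s)) = (3 + s)*(1/(2*s)) = (3 + s)/(2*s))
H = 25 (H = -6*(-5) + ((½)*(3 - 1)/(-1))*5 = 30 + ((½)*(-1)*2)*5 = 30 - 1*5 = 30 - 5 = 25)
(R(-3, 9) + H)² = ((-3 + 9) + 25)² = (6 + 25)² = 31² = 961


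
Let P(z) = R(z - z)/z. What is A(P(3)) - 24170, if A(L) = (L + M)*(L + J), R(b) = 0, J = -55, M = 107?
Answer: -30055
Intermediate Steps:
P(z) = 0 (P(z) = 0/z = 0)
A(L) = (-55 + L)*(107 + L) (A(L) = (L + 107)*(L - 55) = (107 + L)*(-55 + L) = (-55 + L)*(107 + L))
A(P(3)) - 24170 = (-5885 + 0² + 52*0) - 24170 = (-5885 + 0 + 0) - 24170 = -5885 - 24170 = -30055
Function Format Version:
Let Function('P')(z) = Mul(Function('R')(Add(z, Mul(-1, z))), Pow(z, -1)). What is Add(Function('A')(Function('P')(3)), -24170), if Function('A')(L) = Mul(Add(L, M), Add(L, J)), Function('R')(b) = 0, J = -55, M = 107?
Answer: -30055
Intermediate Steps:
Function('P')(z) = 0 (Function('P')(z) = Mul(0, Pow(z, -1)) = 0)
Function('A')(L) = Mul(Add(-55, L), Add(107, L)) (Function('A')(L) = Mul(Add(L, 107), Add(L, -55)) = Mul(Add(107, L), Add(-55, L)) = Mul(Add(-55, L), Add(107, L)))
Add(Function('A')(Function('P')(3)), -24170) = Add(Add(-5885, Pow(0, 2), Mul(52, 0)), -24170) = Add(Add(-5885, 0, 0), -24170) = Add(-5885, -24170) = -30055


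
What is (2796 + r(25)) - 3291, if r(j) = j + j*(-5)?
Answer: -595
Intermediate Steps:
r(j) = -4*j (r(j) = j - 5*j = -4*j)
(2796 + r(25)) - 3291 = (2796 - 4*25) - 3291 = (2796 - 100) - 3291 = 2696 - 3291 = -595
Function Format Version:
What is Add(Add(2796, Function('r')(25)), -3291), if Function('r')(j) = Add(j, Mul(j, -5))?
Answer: -595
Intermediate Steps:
Function('r')(j) = Mul(-4, j) (Function('r')(j) = Add(j, Mul(-5, j)) = Mul(-4, j))
Add(Add(2796, Function('r')(25)), -3291) = Add(Add(2796, Mul(-4, 25)), -3291) = Add(Add(2796, -100), -3291) = Add(2696, -3291) = -595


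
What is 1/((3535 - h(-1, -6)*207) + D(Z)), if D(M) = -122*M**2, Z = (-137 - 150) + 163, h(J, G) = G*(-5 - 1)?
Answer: -1/1879789 ≈ -5.3197e-7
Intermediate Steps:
h(J, G) = -6*G (h(J, G) = G*(-6) = -6*G)
Z = -124 (Z = -287 + 163 = -124)
1/((3535 - h(-1, -6)*207) + D(Z)) = 1/((3535 - (-6*(-6))*207) - 122*(-124)**2) = 1/((3535 - 36*207) - 122*15376) = 1/((3535 - 1*7452) - 1875872) = 1/((3535 - 7452) - 1875872) = 1/(-3917 - 1875872) = 1/(-1879789) = -1/1879789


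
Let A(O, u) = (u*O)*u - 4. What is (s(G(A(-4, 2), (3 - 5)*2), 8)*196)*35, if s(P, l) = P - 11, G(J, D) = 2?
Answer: -61740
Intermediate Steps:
A(O, u) = -4 + O*u**2 (A(O, u) = (O*u)*u - 4 = O*u**2 - 4 = -4 + O*u**2)
s(P, l) = -11 + P
(s(G(A(-4, 2), (3 - 5)*2), 8)*196)*35 = ((-11 + 2)*196)*35 = -9*196*35 = -1764*35 = -61740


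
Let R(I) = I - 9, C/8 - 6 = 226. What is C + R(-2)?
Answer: 1845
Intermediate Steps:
C = 1856 (C = 48 + 8*226 = 48 + 1808 = 1856)
R(I) = -9 + I
C + R(-2) = 1856 + (-9 - 2) = 1856 - 11 = 1845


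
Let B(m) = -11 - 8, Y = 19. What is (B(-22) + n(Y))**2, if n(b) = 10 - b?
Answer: 784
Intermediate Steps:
B(m) = -19
(B(-22) + n(Y))**2 = (-19 + (10 - 1*19))**2 = (-19 + (10 - 19))**2 = (-19 - 9)**2 = (-28)**2 = 784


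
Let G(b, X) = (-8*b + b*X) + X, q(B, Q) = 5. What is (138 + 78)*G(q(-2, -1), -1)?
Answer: -9936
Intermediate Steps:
G(b, X) = X - 8*b + X*b (G(b, X) = (-8*b + X*b) + X = X - 8*b + X*b)
(138 + 78)*G(q(-2, -1), -1) = (138 + 78)*(-1 - 8*5 - 1*5) = 216*(-1 - 40 - 5) = 216*(-46) = -9936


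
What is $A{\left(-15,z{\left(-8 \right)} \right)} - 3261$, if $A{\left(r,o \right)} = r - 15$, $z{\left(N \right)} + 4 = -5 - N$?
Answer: $-3291$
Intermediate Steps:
$z{\left(N \right)} = -9 - N$ ($z{\left(N \right)} = -4 - \left(5 + N\right) = -9 - N$)
$A{\left(r,o \right)} = -15 + r$
$A{\left(-15,z{\left(-8 \right)} \right)} - 3261 = \left(-15 - 15\right) - 3261 = -30 - 3261 = -3291$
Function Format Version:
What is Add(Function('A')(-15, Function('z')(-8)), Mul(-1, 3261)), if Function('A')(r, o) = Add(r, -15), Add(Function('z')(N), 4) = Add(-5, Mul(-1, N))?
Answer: -3291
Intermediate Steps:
Function('z')(N) = Add(-9, Mul(-1, N)) (Function('z')(N) = Add(-4, Add(-5, Mul(-1, N))) = Add(-9, Mul(-1, N)))
Function('A')(r, o) = Add(-15, r)
Add(Function('A')(-15, Function('z')(-8)), Mul(-1, 3261)) = Add(Add(-15, -15), Mul(-1, 3261)) = Add(-30, -3261) = -3291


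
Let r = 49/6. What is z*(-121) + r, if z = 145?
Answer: -105221/6 ≈ -17537.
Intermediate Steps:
r = 49/6 (r = 49*(⅙) = 49/6 ≈ 8.1667)
z*(-121) + r = 145*(-121) + 49/6 = -17545 + 49/6 = -105221/6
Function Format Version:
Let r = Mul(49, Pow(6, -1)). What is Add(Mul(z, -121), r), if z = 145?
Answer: Rational(-105221, 6) ≈ -17537.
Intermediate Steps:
r = Rational(49, 6) (r = Mul(49, Rational(1, 6)) = Rational(49, 6) ≈ 8.1667)
Add(Mul(z, -121), r) = Add(Mul(145, -121), Rational(49, 6)) = Add(-17545, Rational(49, 6)) = Rational(-105221, 6)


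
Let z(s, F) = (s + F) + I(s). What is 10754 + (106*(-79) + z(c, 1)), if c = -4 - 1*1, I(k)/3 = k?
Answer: 2361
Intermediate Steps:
I(k) = 3*k
c = -5 (c = -4 - 1 = -5)
z(s, F) = F + 4*s (z(s, F) = (s + F) + 3*s = (F + s) + 3*s = F + 4*s)
10754 + (106*(-79) + z(c, 1)) = 10754 + (106*(-79) + (1 + 4*(-5))) = 10754 + (-8374 + (1 - 20)) = 10754 + (-8374 - 19) = 10754 - 8393 = 2361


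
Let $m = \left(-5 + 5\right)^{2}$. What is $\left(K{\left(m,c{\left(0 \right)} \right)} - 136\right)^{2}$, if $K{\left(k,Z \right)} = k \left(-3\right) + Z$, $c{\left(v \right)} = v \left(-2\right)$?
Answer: $18496$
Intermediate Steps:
$c{\left(v \right)} = - 2 v$
$m = 0$ ($m = 0^{2} = 0$)
$K{\left(k,Z \right)} = Z - 3 k$ ($K{\left(k,Z \right)} = - 3 k + Z = Z - 3 k$)
$\left(K{\left(m,c{\left(0 \right)} \right)} - 136\right)^{2} = \left(\left(\left(-2\right) 0 - 0\right) - 136\right)^{2} = \left(\left(0 + 0\right) - 136\right)^{2} = \left(0 - 136\right)^{2} = \left(-136\right)^{2} = 18496$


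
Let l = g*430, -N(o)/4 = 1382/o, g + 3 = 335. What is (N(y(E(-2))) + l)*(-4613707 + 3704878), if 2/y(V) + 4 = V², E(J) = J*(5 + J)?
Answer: -49360320648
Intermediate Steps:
g = 332 (g = -3 + 335 = 332)
y(V) = 2/(-4 + V²)
N(o) = -5528/o
l = 142760 (l = 332*430 = 142760)
(N(y(E(-2))) + l)*(-4613707 + 3704878) = (-(-11056 + 11056*(5 - 2)²) + 142760)*(-4613707 + 3704878) = (-5528/(2/(-4 + (-2*3)²)) + 142760)*(-908829) = (-5528/(2/(-4 + (-6)²)) + 142760)*(-908829) = (-5528/(2/(-4 + 36)) + 142760)*(-908829) = (-5528/(2/32) + 142760)*(-908829) = (-5528/(2*(1/32)) + 142760)*(-908829) = (-5528/1/16 + 142760)*(-908829) = (-5528*16 + 142760)*(-908829) = (-88448 + 142760)*(-908829) = 54312*(-908829) = -49360320648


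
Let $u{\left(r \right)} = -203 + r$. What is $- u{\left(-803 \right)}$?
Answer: $1006$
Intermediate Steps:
$- u{\left(-803 \right)} = - (-203 - 803) = \left(-1\right) \left(-1006\right) = 1006$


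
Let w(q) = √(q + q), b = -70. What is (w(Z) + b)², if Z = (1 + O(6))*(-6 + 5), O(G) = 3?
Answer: 4892 - 280*I*√2 ≈ 4892.0 - 395.98*I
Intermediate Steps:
Z = -4 (Z = (1 + 3)*(-6 + 5) = 4*(-1) = -4)
w(q) = √2*√q (w(q) = √(2*q) = √2*√q)
(w(Z) + b)² = (√2*√(-4) - 70)² = (√2*(2*I) - 70)² = (2*I*√2 - 70)² = (-70 + 2*I*√2)²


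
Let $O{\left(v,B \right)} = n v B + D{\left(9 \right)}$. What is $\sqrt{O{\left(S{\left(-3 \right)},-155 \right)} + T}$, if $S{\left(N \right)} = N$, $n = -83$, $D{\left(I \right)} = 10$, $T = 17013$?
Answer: $2 i \sqrt{5393} \approx 146.87 i$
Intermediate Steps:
$O{\left(v,B \right)} = 10 - 83 B v$ ($O{\left(v,B \right)} = - 83 v B + 10 = - 83 B v + 10 = 10 - 83 B v$)
$\sqrt{O{\left(S{\left(-3 \right)},-155 \right)} + T} = \sqrt{\left(10 - \left(-12865\right) \left(-3\right)\right) + 17013} = \sqrt{\left(10 - 38595\right) + 17013} = \sqrt{-38585 + 17013} = \sqrt{-21572} = 2 i \sqrt{5393}$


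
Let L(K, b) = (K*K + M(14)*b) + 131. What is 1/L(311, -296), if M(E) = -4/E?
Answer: 7/678556 ≈ 1.0316e-5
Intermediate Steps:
L(K, b) = 131 + K**2 - 2*b/7 (L(K, b) = (K*K + (-4/14)*b) + 131 = (K**2 + (-4*1/14)*b) + 131 = (K**2 - 2*b/7) + 131 = 131 + K**2 - 2*b/7)
1/L(311, -296) = 1/(131 + 311**2 - 2/7*(-296)) = 1/(131 + 96721 + 592/7) = 1/(678556/7) = 7/678556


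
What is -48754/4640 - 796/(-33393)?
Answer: -812174441/77471760 ≈ -10.483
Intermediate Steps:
-48754/4640 - 796/(-33393) = -48754*1/4640 - 796*(-1/33393) = -24377/2320 + 796/33393 = -812174441/77471760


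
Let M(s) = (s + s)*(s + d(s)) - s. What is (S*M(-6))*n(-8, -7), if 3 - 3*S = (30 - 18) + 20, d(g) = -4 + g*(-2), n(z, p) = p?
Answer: -1218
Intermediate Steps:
d(g) = -4 - 2*g
S = -29/3 (S = 1 - ((30 - 18) + 20)/3 = 1 - (12 + 20)/3 = 1 - ⅓*32 = 1 - 32/3 = -29/3 ≈ -9.6667)
M(s) = -s + 2*s*(-4 - s) (M(s) = (s + s)*(s + (-4 - 2*s)) - s = (2*s)*(-4 - s) - s = 2*s*(-4 - s) - s = -s + 2*s*(-4 - s))
(S*M(-6))*n(-8, -7) = -(-29)*(-6)*(9 + 2*(-6))/3*(-7) = -(-29)*(-6)*(9 - 12)/3*(-7) = -(-29)*(-6)*(-3)/3*(-7) = -29/3*(-18)*(-7) = 174*(-7) = -1218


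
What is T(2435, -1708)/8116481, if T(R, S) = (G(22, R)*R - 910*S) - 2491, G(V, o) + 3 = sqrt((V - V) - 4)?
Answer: 1544484/8116481 + 4870*I/8116481 ≈ 0.19029 + 0.00060001*I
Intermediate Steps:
G(V, o) = -3 + 2*I (G(V, o) = -3 + sqrt((V - V) - 4) = -3 + sqrt(0 - 4) = -3 + sqrt(-4) = -3 + 2*I)
T(R, S) = -2491 - 910*S + R*(-3 + 2*I) (T(R, S) = ((-3 + 2*I)*R - 910*S) - 2491 = (R*(-3 + 2*I) - 910*S) - 2491 = (-910*S + R*(-3 + 2*I)) - 2491 = -2491 - 910*S + R*(-3 + 2*I))
T(2435, -1708)/8116481 = (-2491 - 910*(-1708) - 1*2435*(3 - 2*I))/8116481 = (-2491 + 1554280 + (-7305 + 4870*I))*(1/8116481) = (1544484 + 4870*I)*(1/8116481) = 1544484/8116481 + 4870*I/8116481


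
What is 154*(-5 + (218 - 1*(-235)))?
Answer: 68992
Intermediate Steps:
154*(-5 + (218 - 1*(-235))) = 154*(-5 + (218 + 235)) = 154*(-5 + 453) = 154*448 = 68992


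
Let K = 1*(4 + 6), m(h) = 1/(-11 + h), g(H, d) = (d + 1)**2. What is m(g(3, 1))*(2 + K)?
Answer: -12/7 ≈ -1.7143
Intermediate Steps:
g(H, d) = (1 + d)**2
K = 10 (K = 1*10 = 10)
m(g(3, 1))*(2 + K) = (2 + 10)/(-11 + (1 + 1)**2) = 12/(-11 + 2**2) = 12/(-11 + 4) = 12/(-7) = -1/7*12 = -12/7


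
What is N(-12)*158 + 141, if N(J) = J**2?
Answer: 22893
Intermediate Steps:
N(-12)*158 + 141 = (-12)**2*158 + 141 = 144*158 + 141 = 22752 + 141 = 22893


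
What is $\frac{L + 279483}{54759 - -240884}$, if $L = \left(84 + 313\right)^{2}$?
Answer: $\frac{437092}{295643} \approx 1.4784$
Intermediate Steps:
$L = 157609$ ($L = 397^{2} = 157609$)
$\frac{L + 279483}{54759 - -240884} = \frac{157609 + 279483}{54759 - -240884} = \frac{437092}{54759 + 240884} = \frac{437092}{295643}$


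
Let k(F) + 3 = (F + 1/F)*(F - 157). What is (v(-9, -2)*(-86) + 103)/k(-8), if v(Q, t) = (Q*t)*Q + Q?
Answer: 118472/10701 ≈ 11.071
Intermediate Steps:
k(F) = -3 + (-157 + F)*(F + 1/F) (k(F) = -3 + (F + 1/F)*(F - 157) = -3 + (F + 1/F)*(-157 + F) = -3 + (-157 + F)*(F + 1/F))
v(Q, t) = Q + t*Q² (v(Q, t) = t*Q² + Q = Q + t*Q²)
(v(-9, -2)*(-86) + 103)/k(-8) = (-9*(1 - 9*(-2))*(-86) + 103)/(-2 + (-8)² - 157*(-8) - 157/(-8)) = (-9*(1 + 18)*(-86) + 103)/(-2 + 64 + 1256 - 157*(-⅛)) = (-9*19*(-86) + 103)/(-2 + 64 + 1256 + 157/8) = (-171*(-86) + 103)/(10701/8) = (14706 + 103)*(8/10701) = 14809*(8/10701) = 118472/10701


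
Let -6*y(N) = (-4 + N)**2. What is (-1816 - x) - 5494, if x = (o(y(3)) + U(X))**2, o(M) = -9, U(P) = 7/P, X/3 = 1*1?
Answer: -66190/9 ≈ -7354.4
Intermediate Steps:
X = 3 (X = 3*(1*1) = 3*1 = 3)
y(N) = -(-4 + N)**2/6
x = 400/9 (x = (-9 + 7/3)**2 = (-20/3)**2 = 400/9 ≈ 44.444)
(-1816 - x) - 5494 = (-1816 - 1*400/9) - 5494 = (-1816 - 400/9) - 5494 = -16744/9 - 5494 = -66190/9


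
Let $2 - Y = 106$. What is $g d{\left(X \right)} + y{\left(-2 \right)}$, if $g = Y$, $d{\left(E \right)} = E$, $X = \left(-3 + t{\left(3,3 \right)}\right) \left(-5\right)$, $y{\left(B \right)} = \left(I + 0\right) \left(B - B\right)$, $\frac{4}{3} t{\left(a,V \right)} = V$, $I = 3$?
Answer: $-390$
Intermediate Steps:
$t{\left(a,V \right)} = \frac{3 V}{4}$
$y{\left(B \right)} = 0$ ($y{\left(B \right)} = \left(3 + 0\right) \left(B - B\right) = 3 \cdot 0 = 0$)
$Y = -104$ ($Y = 2 - 106 = -104$)
$X = \frac{15}{4}$ ($X = \left(-3 + \frac{3}{4} \cdot 3\right) \left(-5\right) = \left(-3 + \frac{9}{4}\right) \left(-5\right) = \left(- \frac{3}{4}\right) \left(-5\right) = \frac{15}{4} \approx 3.75$)
$g = -104$
$g d{\left(X \right)} + y{\left(-2 \right)} = \left(-104\right) \frac{15}{4} + 0 = -390 + 0 = -390$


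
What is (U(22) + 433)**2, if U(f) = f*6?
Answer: 319225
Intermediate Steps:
U(f) = 6*f
(U(22) + 433)**2 = (6*22 + 433)**2 = (132 + 433)**2 = 565**2 = 319225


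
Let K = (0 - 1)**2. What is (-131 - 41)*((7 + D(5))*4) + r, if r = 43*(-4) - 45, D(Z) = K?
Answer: -5721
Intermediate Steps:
K = 1 (K = (-1)**2 = 1)
D(Z) = 1
r = -217 (r = -172 - 45 = -217)
(-131 - 41)*((7 + D(5))*4) + r = (-131 - 41)*((7 + 1)*4) - 217 = -1376*4 - 217 = -172*32 - 217 = -5504 - 217 = -5721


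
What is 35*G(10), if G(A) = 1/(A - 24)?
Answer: -5/2 ≈ -2.5000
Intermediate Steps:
G(A) = 1/(-24 + A)
35*G(10) = 35/(-24 + 10) = 35/(-14) = 35*(-1/14) = -5/2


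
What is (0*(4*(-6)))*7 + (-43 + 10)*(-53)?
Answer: 1749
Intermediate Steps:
(0*(4*(-6)))*7 + (-43 + 10)*(-53) = (0*(-24))*7 - 33*(-53) = 0*7 + 1749 = 0 + 1749 = 1749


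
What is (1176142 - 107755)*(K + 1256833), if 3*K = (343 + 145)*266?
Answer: 1389012431603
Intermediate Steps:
K = 129808/3 (K = ((343 + 145)*266)/3 = (488*266)/3 = (1/3)*129808 = 129808/3 ≈ 43269.)
(1176142 - 107755)*(K + 1256833) = (1176142 - 107755)*(129808/3 + 1256833) = 1068387*(3900307/3) = 1389012431603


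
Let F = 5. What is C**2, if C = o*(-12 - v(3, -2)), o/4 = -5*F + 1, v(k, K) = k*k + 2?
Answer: 4875264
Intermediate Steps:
v(k, K) = 2 + k**2 (v(k, K) = k**2 + 2 = 2 + k**2)
o = -96 (o = 4*(-5*5 + 1) = 4*(-25 + 1) = 4*(-24) = -96)
C = 2208 (C = -96*(-12 - (2 + 3**2)) = -96*(-12 - (2 + 9)) = -96*(-12 - 1*11) = -96*(-12 - 11) = -96*(-23) = 2208)
C**2 = 2208**2 = 4875264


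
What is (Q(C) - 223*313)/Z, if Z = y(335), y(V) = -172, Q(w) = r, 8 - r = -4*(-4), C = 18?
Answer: 69807/172 ≈ 405.85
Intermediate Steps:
r = -8 (r = 8 - (-4)*(-4) = 8 - 1*16 = 8 - 16 = -8)
Q(w) = -8
Z = -172
(Q(C) - 223*313)/Z = (-8 - 223*313)/(-172) = (-8 - 69799)*(-1/172) = -69807*(-1/172) = 69807/172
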